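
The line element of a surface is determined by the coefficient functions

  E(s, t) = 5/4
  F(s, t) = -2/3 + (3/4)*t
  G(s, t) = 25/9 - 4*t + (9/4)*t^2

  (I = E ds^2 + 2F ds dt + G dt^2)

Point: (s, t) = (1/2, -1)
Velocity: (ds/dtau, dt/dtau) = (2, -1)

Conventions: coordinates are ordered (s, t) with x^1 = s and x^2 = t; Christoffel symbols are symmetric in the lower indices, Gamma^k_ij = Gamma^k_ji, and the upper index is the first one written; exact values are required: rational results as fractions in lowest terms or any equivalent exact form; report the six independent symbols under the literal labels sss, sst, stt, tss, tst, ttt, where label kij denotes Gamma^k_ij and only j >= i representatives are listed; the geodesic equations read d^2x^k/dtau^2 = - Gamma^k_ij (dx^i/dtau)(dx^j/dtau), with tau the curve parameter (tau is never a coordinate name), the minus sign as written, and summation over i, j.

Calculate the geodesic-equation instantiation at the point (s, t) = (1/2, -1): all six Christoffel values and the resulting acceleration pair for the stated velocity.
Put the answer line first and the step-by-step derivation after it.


Answer: Gamma_sss = 0, Gamma_sst = 0, Gamma_stt = 27/334, Gamma_tss = 0, Gamma_tst = 0, Gamma_ttt = -153/334; accelerations (d^2s/dtau^2, d^2t/dtau^2) = (-27/334, 153/334)

E = 5/4, F = -17/12, G = 325/36 at the point
E_s = 0, E_t = 0, F_s = 0, F_t = 3/4, G_s = 0, G_t = -17/2
EG - F^2 = 167/18;  g^inv = (18/167) * [[325/36, 17/12], [17/12, 5/4]]
first-kind symbols [ij,l] = (1/2)(d_i g_jl + d_j g_il - d_l g_ij): [ss,s] = E_s/2 = 0, [ss,t] = F_s - E_t/2 = 0, [st,s] = E_t/2 = 0, [st,t] = G_s/2 = 0, [tt,s] = F_t - G_s/2 = 3/4, [tt,t] = G_t/2 = -17/4
Gamma^s_ij = (G*[ij,s] - F*[ij,t])/(EG - F^2), Gamma^t_ij = (E*[ij,t] - F*[ij,s])/(EG - F^2)
Gamma_sss = 0, Gamma_sst = 0, Gamma_stt = 27/334, Gamma_tss = 0, Gamma_tst = 0, Gamma_ttt = -153/334
d^2s/dtau^2 = -(Gamma_sss*(2)^2 + 2*Gamma_sst*(2)*(-1) + Gamma_stt*(-1)^2) = -27/334
d^2t/dtau^2 = -(Gamma_tss*(2)^2 + 2*Gamma_tst*(2)*(-1) + Gamma_ttt*(-1)^2) = 153/334


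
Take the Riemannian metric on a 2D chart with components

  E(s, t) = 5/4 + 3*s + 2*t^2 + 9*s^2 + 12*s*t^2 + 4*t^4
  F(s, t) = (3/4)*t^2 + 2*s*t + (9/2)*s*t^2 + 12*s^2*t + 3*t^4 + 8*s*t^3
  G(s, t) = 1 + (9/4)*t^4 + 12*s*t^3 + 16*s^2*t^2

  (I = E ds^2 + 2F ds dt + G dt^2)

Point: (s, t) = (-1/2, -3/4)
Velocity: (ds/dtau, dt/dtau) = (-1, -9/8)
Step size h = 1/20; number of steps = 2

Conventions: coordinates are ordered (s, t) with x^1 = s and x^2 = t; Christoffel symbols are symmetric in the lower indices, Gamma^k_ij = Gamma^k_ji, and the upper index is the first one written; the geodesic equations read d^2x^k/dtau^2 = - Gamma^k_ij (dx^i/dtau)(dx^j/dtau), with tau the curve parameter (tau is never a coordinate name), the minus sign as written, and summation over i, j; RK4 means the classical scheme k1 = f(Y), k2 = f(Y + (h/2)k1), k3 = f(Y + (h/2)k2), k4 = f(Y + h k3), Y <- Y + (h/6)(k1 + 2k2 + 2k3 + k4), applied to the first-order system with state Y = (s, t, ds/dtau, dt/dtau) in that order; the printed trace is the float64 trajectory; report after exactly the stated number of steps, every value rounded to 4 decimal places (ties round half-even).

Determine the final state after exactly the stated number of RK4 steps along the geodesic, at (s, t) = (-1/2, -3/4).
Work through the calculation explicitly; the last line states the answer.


f(Y) = (ds/dtau, dt/dtau, -Gamma^s_ij Y'^i Y'^j, -Gamma^t_ij Y'^i Y'^j) with the Gammas evaluated at the stage position; h = 0.050000; intermediate values shown to 6 dp
step 0: s = -0.5000, t = -0.7500, ds/dtau = -1.0000, dt/dtau = -1.1250
step 1:
  k1: at (s, t) = (-0.500000, -0.750000), (ds/dtau, dt/dtau) = (-1.000000, -1.125000); Gamma_sss = 0.057614, Gamma_sst = -0.057614, Gamma_stt = -0.081620, Gamma_tss = 1.080270, Gamma_tst = -1.080270, Gamma_ttt = -1.530383; k1 = (-1.000000, -1.125000, 0.175319, 3.287228)
  k2: at (s, t) = (-0.525000, -0.778125), (ds/dtau, dt/dtau) = (-0.995617, -1.042819); Gamma_sss = 0.054516, Gamma_sst = -0.056560, Gamma_stt = -0.080582, Gamma_tss = 1.019403, Gamma_tst = -1.057631, Gamma_ttt = -1.506805; k2 = (-0.995617, -1.042819, 0.151038, 2.824289)
  k3: at (s, t) = (-0.524890, -0.776070), (ds/dtau, dt/dtau) = (-0.996224, -1.054393); Gamma_sss = 0.052434, Gamma_sst = -0.054257, Gamma_stt = -0.077389, Gamma_tss = 1.022386, Gamma_tst = -1.057925, Gamma_ttt = -1.508964; k3 = (-0.996224, -1.054393, 0.147982, 2.885415)
  k4: at (s, t) = (-0.549811, -0.802720), (ds/dtau, dt/dtau) = (-0.992601, -0.980729); Gamma_sss = 0.049259, Gamma_sst = -0.052722, Gamma_stt = -0.075652, Gamma_tss = 0.966165, Gamma_tst = -1.034079, Gamma_ttt = -1.483837; k4 = (-0.992601, -0.980729, 0.126878, 2.488575)
  Y <- Y + (h/6)(k1 + 2k2 + 2k3 + k4): s = -0.5498, t = -0.8025, ds/dtau = -0.9925, dt/dtau = -0.9817
step 2:
  k1: at (s, t) = (-0.549802, -0.802501), (ds/dtau, dt/dtau) = (-0.992498, -0.981707); Gamma_sss = 0.049054, Gamma_sst = -0.052488, Gamma_stt = -0.075326, Gamma_tss = 0.966464, Gamma_tst = -1.034118, Gamma_ttt = -1.484075; k1 = (-0.992498, -0.981707, 0.126557, 2.493425)
  k2: at (s, t) = (-0.574615, -0.827044), (ds/dtau, dt/dtau) = (-0.989334, -0.919371); Gamma_sss = 0.045107, Gamma_sst = -0.049741, Gamma_stt = -0.071865, Gamma_tss = 0.915839, Gamma_tst = -1.009919, Gamma_ttt = -1.459112; k2 = (-0.989334, -0.919371, 0.107079, 2.174071)
  k3: at (s, t) = (-0.574536, -0.825486), (ds/dtau, dt/dtau) = (-0.989821, -0.927355); Gamma_sss = 0.043782, Gamma_sst = -0.048189, Gamma_stt = -0.069681, Gamma_tss = 0.917874, Gamma_tst = -1.010256, Gamma_ttt = -1.460827; k3 = (-0.989821, -0.927355, 0.105496, 2.211667)
  k4: at (s, t) = (-0.599293, -0.848869), (ds/dtau, dt/dtau) = (-0.987223, -0.871123); Gamma_sss = 0.040065, Gamma_sst = -0.045346, Gamma_stt = -0.066023, Gamma_tss = 0.871259, Gamma_tst = -0.986113, Gamma_ttt = -1.435771; k4 = (-0.987223, -0.871123, 0.089050, 1.936507)
  Y <- Y + (h/6)(k1 + 2k2 + 2k3 + k4): s = -0.5993, t = -0.8487, ds/dtau = -0.9872, dt/dtau = -0.8717

Answer: s = -0.5993, t = -0.8487, ds/dtau = -0.9872, dt/dtau = -0.8717


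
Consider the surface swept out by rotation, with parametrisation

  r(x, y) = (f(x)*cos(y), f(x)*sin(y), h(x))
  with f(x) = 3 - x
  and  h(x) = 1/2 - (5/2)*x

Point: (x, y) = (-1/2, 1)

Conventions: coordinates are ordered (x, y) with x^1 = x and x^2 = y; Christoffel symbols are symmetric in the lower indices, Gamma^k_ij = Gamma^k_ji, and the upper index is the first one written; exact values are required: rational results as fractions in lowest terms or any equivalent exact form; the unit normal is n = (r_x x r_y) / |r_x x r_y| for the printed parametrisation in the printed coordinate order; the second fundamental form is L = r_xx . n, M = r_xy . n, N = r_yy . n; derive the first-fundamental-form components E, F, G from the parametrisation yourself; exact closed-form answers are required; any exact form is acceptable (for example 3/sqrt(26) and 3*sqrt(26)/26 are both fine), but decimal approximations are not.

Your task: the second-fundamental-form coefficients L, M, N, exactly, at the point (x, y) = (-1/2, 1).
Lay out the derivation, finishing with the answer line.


f = 7/2, f' = -1, f'' = 0, h' = -5/2, h'' = 0
E = 29/4, F = 0, G = 49/4; answer radicand W^2 = 29/4
unnormalised second-form numerators: l = 0, m = 0, n = -35/4; L = l/sqrt(29/4), and similarly M = m/sqrt(W^2), N = n/sqrt(W^2)

Answer: L = 0, M = 0, N = -35*sqrt(29)/58


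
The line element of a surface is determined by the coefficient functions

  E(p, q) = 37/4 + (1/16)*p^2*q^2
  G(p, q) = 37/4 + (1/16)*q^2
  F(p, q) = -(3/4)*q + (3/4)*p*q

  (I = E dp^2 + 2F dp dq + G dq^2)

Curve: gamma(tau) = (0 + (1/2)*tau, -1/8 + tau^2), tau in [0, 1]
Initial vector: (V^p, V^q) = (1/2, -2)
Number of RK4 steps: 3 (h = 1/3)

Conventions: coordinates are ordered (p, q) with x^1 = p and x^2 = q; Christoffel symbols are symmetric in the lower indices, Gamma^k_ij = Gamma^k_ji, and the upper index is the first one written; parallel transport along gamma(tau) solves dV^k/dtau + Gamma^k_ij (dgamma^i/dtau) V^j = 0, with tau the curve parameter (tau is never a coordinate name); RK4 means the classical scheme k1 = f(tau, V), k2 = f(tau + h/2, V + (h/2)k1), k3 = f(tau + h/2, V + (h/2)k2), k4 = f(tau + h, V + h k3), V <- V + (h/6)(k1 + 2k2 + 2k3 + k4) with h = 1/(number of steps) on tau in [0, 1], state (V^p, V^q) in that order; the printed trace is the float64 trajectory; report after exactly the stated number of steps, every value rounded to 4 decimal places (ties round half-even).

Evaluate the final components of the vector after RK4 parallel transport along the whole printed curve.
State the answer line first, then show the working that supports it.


Answer: V^p = 0.3919, V^q = -2.0000

gamma'(tau) = (1/2, 2*tau); f(tau, V)^k = -Gamma^k_ij(gamma(tau)) gamma'^i(tau) V^j; h = 1/3; intermediate values shown to 6 dp
curve data and Christoffel symbols at the stage parameters:
  tau = 0.000000: gamma = (0.000000, -0.125000), gamma' = (0.500000, 0.000000); Gamma_ppp = 0.000103, Gamma_ppq = 0.000000, Gamma_pqq = -0.081081, Gamma_qpp = -0.010135, Gamma_qpq = 0.000000, Gamma_qqq = -0.000023
  tau = 0.166667: gamma = (0.083333, -0.097222), gamma' = (0.500000, 0.333333); Gamma_ppp = 0.000062, Gamma_ppq = -0.000005, Gamma_pqq = -0.074323, Gamma_qpp = -0.007878, Gamma_qpq = 0.000000, Gamma_qqq = -0.000120
  tau = 0.333333: gamma = (0.166667, -0.013889), gamma' = (0.500000, 0.666667); Gamma_ppp = 0.000001, Gamma_ppq = -0.000003, Gamma_pqq = -0.067568, Gamma_qpp = -0.001124, Gamma_qpq = 0.000000, Gamma_qqq = -0.000030
  tau = 0.500000: gamma = (0.250000, 0.125000), gamma' = (0.500000, 1.000000); Gamma_ppp = 0.000103, Gamma_ppq = 0.000053, Gamma_pqq = -0.060808, Gamma_qpp = 0.010082, Gamma_qpq = 0.000000, Gamma_qqq = 0.000382
  tau = 0.666667: gamma = (0.333333, 0.319444), gamma' = (0.500000, 1.333333); Gamma_ppp = 0.000673, Gamma_ppq = 0.000240, Gamma_pqq = -0.054029, Gamma_qpp = 0.025655, Gamma_qpq = 0.000004, Gamma_qqq = 0.001225
  tau = 0.833333: gamma = (0.416667, 0.569444), gamma' = (0.500000, 1.666667); Gamma_ppp = 0.002137, Gamma_ppq = 0.000668, Gamma_pqq = -0.047210, Gamma_qpp = 0.045461, Gamma_qpq = 0.000018, Gamma_qqq = 0.002570
  tau = 1.000000: gamma = (0.500000, 0.875000), gamma' = (0.500000, 2.000000); Gamma_ppp = 0.005038, Gamma_ppq = 0.001478, Gamma_pqq = -0.040330, Gamma_qpp = 0.069288, Gamma_qpq = 0.000052, Gamma_qqq = 0.004458
step 0: V^p = 0.5000, V^q = -2.0000
step 1: k1 = (-0.000026, 0.002534), k2 = (-0.049558, 0.001890), k3 = (-0.049560, 0.001857), k4 = (-0.090064, 0.000231); V <- V + (h/6)(k1 + 2k2 + 2k3 + k4): V^p = 0.4840, V^q = -1.9994
step 2: k1 = (-0.090066, 0.000231), k2 = (-0.121574, -0.001599), k3 = (-0.121592, -0.001573), k4 = (-0.144125, -0.002421); V <- V + (h/6)(k1 + 2k2 + 2k3 + k4): V^p = 0.4440, V^q = -1.9999
step 3: k1 = (-0.144121, -0.002428), k2 = (-0.157639, -0.000970), k3 = (-0.157615, -0.000920), k4 = (-0.162003, 0.004287); V <- V + (h/6)(k1 + 2k2 + 2k3 + k4): V^p = 0.3919, V^q = -2.0000


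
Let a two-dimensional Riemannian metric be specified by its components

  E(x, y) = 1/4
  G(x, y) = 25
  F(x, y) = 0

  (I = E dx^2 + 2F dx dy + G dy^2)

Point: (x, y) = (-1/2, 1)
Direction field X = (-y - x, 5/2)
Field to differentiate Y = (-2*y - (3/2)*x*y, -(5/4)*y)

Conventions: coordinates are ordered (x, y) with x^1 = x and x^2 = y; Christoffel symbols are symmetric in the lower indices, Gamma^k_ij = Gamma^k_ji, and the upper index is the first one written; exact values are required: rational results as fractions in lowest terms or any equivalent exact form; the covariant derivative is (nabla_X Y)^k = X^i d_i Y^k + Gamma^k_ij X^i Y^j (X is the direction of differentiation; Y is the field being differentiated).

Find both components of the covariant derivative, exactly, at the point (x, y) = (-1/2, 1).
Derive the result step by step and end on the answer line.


E = 1/4, F = 0, G = 25 at the point
E_x = 0, E_y = 0, F_x = 0, F_y = 0, G_x = 0, G_y = 0
EG - F^2 = 25/4;  g^inv = (4/25) * [[25, 0], [0, 1/4]]
first-kind symbols [ij,l] = (1/2)(d_i g_jl + d_j g_il - d_l g_ij): [xx,x] = E_x/2 = 0, [xx,y] = F_x - E_y/2 = 0, [xy,x] = E_y/2 = 0, [xy,y] = G_x/2 = 0, [yy,x] = F_y - G_x/2 = 0, [yy,y] = G_y/2 = 0
Gamma^x_ij = (G*[ij,x] - F*[ij,y])/(EG - F^2), Gamma^y_ij = (E*[ij,y] - F*[ij,x])/(EG - F^2)
Gamma_xxx = 0, Gamma_xxy = 0, Gamma_xyy = 0, Gamma_yxx = 0, Gamma_yxy = 0, Gamma_yyy = 0
X = (-1/2, 5/2), Y = (-5/4, -5/4) at the point

Answer: (nabla_X Y)^x = -19/8, (nabla_X Y)^y = -25/8


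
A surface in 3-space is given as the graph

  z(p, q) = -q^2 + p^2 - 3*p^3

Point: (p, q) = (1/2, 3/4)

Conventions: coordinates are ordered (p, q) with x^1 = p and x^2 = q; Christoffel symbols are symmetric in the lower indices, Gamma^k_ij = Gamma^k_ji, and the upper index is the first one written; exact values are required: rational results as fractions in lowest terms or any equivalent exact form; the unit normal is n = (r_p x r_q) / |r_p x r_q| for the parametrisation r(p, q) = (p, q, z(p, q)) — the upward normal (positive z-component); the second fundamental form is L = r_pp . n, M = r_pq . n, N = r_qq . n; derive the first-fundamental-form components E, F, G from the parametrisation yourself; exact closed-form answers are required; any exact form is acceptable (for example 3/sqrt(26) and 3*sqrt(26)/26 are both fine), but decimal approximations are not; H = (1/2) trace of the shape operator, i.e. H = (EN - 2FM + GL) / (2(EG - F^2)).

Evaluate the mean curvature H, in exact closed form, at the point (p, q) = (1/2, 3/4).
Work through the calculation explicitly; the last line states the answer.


z_p = -5/4, z_q = -3/2, z_pp = -7, z_pq = 0, z_qq = -2
E = 41/16, F = 15/8, G = 13/4; answer radicand W^2 = 77/16
unnormalised second-form numerators: l = -7, m = 0, n = -2; L = l/sqrt(77/16), and similarly M = m/sqrt(W^2), N = n/sqrt(W^2)
H = (E*n - 2*F*m + G*l) / (2*(EG - F^2)*sqrt(W^2)); E*n - 2*F*m + G*l = -223/8, EG - F^2 = 77/16, so H = (-223/77)/sqrt(77/16)

Answer: H = -892*sqrt(77)/5929


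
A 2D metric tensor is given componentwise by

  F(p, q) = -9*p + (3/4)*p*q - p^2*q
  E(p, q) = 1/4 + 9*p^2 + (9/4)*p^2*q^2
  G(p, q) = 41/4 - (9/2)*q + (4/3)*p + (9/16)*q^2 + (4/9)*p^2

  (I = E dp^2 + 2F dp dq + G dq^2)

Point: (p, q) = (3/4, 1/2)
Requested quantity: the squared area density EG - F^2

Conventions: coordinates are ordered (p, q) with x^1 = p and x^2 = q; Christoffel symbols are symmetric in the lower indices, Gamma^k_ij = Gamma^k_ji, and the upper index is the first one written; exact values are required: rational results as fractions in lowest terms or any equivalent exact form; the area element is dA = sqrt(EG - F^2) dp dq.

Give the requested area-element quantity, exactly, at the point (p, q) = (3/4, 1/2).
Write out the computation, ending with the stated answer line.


E = 1441/256, F = -27/4, G = 601/64; EG - F^2 = 119545/16384

Answer: EG - F^2 = 119545/16384


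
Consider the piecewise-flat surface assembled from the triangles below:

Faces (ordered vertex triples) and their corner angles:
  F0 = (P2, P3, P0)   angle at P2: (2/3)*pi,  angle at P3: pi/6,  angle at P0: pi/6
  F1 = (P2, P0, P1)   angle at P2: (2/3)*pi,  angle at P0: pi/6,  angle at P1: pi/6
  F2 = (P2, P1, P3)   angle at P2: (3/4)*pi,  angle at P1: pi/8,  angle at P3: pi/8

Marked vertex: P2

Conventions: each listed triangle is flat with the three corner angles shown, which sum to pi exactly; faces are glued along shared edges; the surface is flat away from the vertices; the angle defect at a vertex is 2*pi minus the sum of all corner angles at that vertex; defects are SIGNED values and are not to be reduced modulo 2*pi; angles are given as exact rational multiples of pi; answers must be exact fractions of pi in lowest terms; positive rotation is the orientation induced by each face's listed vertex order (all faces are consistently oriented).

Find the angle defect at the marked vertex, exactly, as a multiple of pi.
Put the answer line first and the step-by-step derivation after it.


Answer: defect(P2) = -pi/12

Sum of corner angles at P2: (25/12)*pi
defect = 2*pi - (25/12)*pi


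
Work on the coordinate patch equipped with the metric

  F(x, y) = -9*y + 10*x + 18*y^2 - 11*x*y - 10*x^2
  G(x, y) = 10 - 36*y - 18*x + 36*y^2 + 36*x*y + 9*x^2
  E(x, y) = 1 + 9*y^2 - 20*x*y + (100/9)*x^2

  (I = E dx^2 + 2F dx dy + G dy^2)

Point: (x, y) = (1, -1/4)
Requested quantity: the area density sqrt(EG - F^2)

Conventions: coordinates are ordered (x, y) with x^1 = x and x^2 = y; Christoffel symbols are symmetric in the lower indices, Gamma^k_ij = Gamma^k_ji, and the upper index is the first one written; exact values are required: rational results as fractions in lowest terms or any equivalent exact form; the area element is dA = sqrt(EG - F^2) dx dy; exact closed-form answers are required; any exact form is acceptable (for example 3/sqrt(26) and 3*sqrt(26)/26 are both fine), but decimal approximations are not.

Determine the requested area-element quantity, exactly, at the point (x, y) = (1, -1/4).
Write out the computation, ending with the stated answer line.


E = 2545/144, F = 49/8, G = 13/4; EG - F^2 = 2869/144

Answer: sqrt(EG - F^2) = sqrt(2869)/12


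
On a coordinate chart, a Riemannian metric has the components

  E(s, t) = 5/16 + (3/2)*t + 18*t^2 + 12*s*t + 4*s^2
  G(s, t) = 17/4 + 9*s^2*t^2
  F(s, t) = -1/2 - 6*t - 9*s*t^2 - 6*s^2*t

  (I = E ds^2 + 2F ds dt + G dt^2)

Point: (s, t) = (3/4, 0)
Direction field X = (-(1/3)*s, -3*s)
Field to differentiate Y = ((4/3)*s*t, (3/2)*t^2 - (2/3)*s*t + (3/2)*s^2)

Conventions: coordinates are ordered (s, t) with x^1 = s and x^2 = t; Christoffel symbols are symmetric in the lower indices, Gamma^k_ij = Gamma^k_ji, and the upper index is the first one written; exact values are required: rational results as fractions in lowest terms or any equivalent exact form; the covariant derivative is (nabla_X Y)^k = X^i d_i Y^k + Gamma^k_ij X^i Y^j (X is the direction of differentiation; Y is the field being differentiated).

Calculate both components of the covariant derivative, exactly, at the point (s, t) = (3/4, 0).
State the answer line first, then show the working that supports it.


Answer: (nabla_X Y)^s = 64161/14528, (nabla_X Y)^t = 9783/7264

E = 41/16, F = -1/2, G = 17/4 at the point
E_s = 6, E_t = 21/2, F_s = 0, F_t = -75/8, G_s = 0, G_t = 0
EG - F^2 = 681/64;  g^inv = (64/681) * [[17/4, 1/2], [1/2, 41/16]]
first-kind symbols [ij,l] = (1/2)(d_i g_jl + d_j g_il - d_l g_ij): [ss,s] = E_s/2 = 3, [ss,t] = F_s - E_t/2 = -21/4, [st,s] = E_t/2 = 21/4, [st,t] = G_s/2 = 0, [tt,s] = F_t - G_s/2 = -75/8, [tt,t] = G_t/2 = 0
Gamma^s_ij = (G*[ij,s] - F*[ij,t])/(EG - F^2), Gamma^t_ij = (E*[ij,t] - F*[ij,s])/(EG - F^2)
Gamma_sss = 216/227, Gamma_sst = 476/227, Gamma_stt = -850/227, Gamma_tss = -255/227, Gamma_tst = 56/227, Gamma_ttt = -100/227
X = (-1/4, -9/4), Y = (0, 27/32) at the point


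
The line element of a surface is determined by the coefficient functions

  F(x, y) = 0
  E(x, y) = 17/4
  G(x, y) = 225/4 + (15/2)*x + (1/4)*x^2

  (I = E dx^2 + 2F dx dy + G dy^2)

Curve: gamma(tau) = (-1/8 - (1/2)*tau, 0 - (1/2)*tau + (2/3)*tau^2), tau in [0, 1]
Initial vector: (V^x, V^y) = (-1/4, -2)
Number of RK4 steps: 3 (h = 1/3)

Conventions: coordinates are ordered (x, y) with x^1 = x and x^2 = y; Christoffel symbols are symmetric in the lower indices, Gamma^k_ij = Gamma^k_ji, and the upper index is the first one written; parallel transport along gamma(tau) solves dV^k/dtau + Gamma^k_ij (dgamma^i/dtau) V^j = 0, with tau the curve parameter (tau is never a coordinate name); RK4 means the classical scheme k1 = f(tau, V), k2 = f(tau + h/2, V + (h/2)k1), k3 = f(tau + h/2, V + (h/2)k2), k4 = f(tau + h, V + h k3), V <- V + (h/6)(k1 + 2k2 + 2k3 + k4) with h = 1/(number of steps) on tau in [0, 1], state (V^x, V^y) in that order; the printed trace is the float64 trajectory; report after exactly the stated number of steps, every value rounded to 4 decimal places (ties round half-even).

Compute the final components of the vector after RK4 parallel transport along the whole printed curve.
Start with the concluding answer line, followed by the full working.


Answer: V^x = -0.5414, V^y = -2.0650

gamma'(tau) = (-1/2, -1/2 + (4/3)*tau); f(tau, V)^k = -Gamma^k_ij(gamma(tau)) gamma'^i(tau) V^j; h = 1/3; intermediate values shown to 6 dp
curve data and Christoffel symbols at the stage parameters:
  tau = 0.000000: gamma = (-0.125000, 0.000000), gamma' = (-0.500000, -0.500000); Gamma_xxx = 0.000000, Gamma_xxy = 0.000000, Gamma_xyy = -0.875000, Gamma_yxx = 0.000000, Gamma_yxy = 0.067227, Gamma_yyy = 0.000000
  tau = 0.166667: gamma = (-0.208333, -0.064815), gamma' = (-0.500000, -0.277778); Gamma_xxx = 0.000000, Gamma_xxy = 0.000000, Gamma_xyy = -0.870098, Gamma_yxx = 0.000000, Gamma_yxy = 0.067606, Gamma_yyy = 0.000000
  tau = 0.333333: gamma = (-0.291667, -0.092593), gamma' = (-0.500000, -0.055556); Gamma_xxx = 0.000000, Gamma_xxy = 0.000000, Gamma_xyy = -0.865196, Gamma_yxx = 0.000000, Gamma_yxy = 0.067989, Gamma_yyy = 0.000000
  tau = 0.500000: gamma = (-0.375000, -0.083333), gamma' = (-0.500000, 0.166667); Gamma_xxx = 0.000000, Gamma_xxy = 0.000000, Gamma_xyy = -0.860294, Gamma_yxx = 0.000000, Gamma_yxy = 0.068376, Gamma_yyy = 0.000000
  tau = 0.666667: gamma = (-0.458333, -0.037037), gamma' = (-0.500000, 0.388889); Gamma_xxx = 0.000000, Gamma_xxy = 0.000000, Gamma_xyy = -0.855392, Gamma_yxx = 0.000000, Gamma_yxy = 0.068768, Gamma_yyy = 0.000000
  tau = 0.833333: gamma = (-0.541667, 0.046296), gamma' = (-0.500000, 0.611111); Gamma_xxx = 0.000000, Gamma_xxy = 0.000000, Gamma_xyy = -0.850490, Gamma_yxx = 0.000000, Gamma_yxy = 0.069164, Gamma_yyy = 0.000000
  tau = 1.000000: gamma = (-0.625000, 0.166667), gamma' = (-0.500000, 0.833333); Gamma_xxx = 0.000000, Gamma_xxy = 0.000000, Gamma_xyy = -0.845588, Gamma_yxx = 0.000000, Gamma_yxy = 0.069565, Gamma_yyy = 0.000000
step 0: V^x = -0.2500, V^y = -2.0000
step 1: k1 = (0.875000, -0.075630), k2 = (0.486434, -0.069988), k3 = (0.486207, -0.071172), k4 = (0.097273, -0.069127); V <- V + (h/6)(k1 + 2k2 + 2k3 + k4): V^x = -0.0879, V^y = -2.0237
step 2: k1 = (0.097273, -0.069127), k2 = (-0.291819, -0.068764), k3 = (-0.291810, -0.068023), k4 = (-0.680740, -0.065411); V <- V + (h/6)(k1 + 2k2 + 2k3 + k4): V^x = -0.1852, V^y = -2.0464
step 3: k1 = (-0.680740, -0.065411), k2 = (-1.069270, -0.058524), k3 = (-1.068673, -0.055747), k4 = (-1.455104, -0.040440); V <- V + (h/6)(k1 + 2k2 + 2k3 + k4): V^x = -0.5414, V^y = -2.0650


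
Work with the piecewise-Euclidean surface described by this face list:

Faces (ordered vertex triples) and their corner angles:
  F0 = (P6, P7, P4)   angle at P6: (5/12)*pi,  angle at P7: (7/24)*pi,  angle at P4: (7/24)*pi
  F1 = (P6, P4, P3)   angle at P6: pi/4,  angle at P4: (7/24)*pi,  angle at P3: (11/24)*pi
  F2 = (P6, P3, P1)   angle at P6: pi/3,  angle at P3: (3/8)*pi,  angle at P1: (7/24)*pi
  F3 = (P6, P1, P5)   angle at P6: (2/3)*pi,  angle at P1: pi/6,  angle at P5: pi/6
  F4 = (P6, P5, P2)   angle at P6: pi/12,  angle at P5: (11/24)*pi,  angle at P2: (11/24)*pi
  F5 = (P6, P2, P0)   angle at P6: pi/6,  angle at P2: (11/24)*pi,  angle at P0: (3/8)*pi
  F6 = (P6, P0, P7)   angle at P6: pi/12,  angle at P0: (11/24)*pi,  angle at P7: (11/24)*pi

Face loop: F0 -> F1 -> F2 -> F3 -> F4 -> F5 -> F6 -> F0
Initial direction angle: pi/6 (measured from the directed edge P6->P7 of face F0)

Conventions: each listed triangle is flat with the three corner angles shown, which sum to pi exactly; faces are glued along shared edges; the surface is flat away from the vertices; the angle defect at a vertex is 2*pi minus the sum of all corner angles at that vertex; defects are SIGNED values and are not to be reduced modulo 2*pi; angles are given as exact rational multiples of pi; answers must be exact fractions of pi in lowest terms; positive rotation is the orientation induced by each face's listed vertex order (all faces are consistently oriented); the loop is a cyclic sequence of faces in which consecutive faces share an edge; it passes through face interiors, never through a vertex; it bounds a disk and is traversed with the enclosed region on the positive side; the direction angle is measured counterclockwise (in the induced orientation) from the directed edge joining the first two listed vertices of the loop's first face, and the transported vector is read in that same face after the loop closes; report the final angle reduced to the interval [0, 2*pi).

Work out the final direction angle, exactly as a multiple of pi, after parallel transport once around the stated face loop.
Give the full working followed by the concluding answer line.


enclosed vertex P6: corner angles sum to 2*pi, defect = 2*pi - 2*pi = 0
holonomy = initial angle + sum of enclosed defects (mod 2*pi), positive in the induced orientation
final angle = pi/6 + 0 = pi/6 (mod 2*pi)

Answer: final direction angle = pi/6


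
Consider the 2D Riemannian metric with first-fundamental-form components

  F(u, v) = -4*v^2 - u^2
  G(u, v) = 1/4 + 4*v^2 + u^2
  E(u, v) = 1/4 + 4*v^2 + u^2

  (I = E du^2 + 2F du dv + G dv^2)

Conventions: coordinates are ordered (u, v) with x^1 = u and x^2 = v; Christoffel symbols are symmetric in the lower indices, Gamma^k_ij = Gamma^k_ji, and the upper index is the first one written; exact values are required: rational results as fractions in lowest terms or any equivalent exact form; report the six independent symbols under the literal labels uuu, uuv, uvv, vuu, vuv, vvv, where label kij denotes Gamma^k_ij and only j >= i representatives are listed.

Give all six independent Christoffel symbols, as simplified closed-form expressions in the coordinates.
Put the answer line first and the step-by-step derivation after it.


Answer: Gamma_uuu = (-16*u^3 - 64*u^2*v - 64*u*v^2 + 4*u - 256*v^3)/(8*u^2 + 32*v^2 + 1), Gamma_uuv = (16*u^3 + 64*u^2*v + 64*u*v^2 + 256*v^3 + 16*v)/(8*u^2 + 32*v^2 + 1), Gamma_uvv = (-16*u^3 - 64*u^2*v - 64*u*v^2 - 4*u - 256*v^3 - 32*v)/(8*u^2 + 32*v^2 + 1), Gamma_vuu = (-16*u^3 - 64*u^2*v - 64*u*v^2 - 8*u - 256*v^3 - 16*v)/(8*u^2 + 32*v^2 + 1), Gamma_vuv = (16*u^3 + 64*u^2*v + 64*u*v^2 + 4*u + 256*v^3)/(8*u^2 + 32*v^2 + 1), Gamma_vvv = (-16*u^3 - 64*u^2*v - 64*u*v^2 - 256*v^3 + 16*v)/(8*u^2 + 32*v^2 + 1)

E = 1/4 + 4*v^2 + u^2; F = -4*v^2 - u^2; G = 1/4 + 4*v^2 + u^2
Gamma^k_ij = (1/2) g^{kl} (d_i g_jl + d_j g_il - d_l g_ij), with g^inv = (1/(EG-F^2)) [[G, -F], [-F, E]]
first partials: E_u = 2*u, E_v = 8*v, F_u = -2*u, F_v = -8*v, G_u = 2*u, G_v = 8*v
D = EG - F^2 = 1/16 + 2*v^2 + (1/2)*u^2
expanded: Gamma^u_uu = (G E_u - 2F F_u + F E_v)/(2D), Gamma^u_uv = (G E_v - F G_u)/(2D), Gamma^u_vv = (2G F_v - G G_u - F G_v)/(2D), Gamma^v_uu = (2E F_u - E E_v - F E_u)/(2D), Gamma^v_uv = (E G_u - F E_v)/(2D), Gamma^v_vv = (E G_v - 2F F_v + F G_u)/(2D); substitute and cancel common factors


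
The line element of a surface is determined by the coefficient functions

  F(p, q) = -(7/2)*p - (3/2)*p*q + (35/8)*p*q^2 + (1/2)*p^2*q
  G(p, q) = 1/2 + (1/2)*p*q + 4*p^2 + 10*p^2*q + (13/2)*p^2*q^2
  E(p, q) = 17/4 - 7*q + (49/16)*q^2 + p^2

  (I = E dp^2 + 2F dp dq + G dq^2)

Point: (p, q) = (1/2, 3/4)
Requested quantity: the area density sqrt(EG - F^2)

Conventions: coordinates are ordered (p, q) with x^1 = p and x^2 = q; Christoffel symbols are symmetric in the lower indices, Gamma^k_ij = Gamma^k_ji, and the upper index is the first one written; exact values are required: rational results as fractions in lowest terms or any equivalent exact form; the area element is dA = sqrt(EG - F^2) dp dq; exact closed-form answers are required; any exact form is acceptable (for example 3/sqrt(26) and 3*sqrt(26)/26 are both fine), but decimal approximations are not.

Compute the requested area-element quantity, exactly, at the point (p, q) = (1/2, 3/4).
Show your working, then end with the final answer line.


E = 249/256, F = -253/256, G = 573/128; EG - F^2 = 221345/65536

Answer: sqrt(EG - F^2) = sqrt(221345)/256


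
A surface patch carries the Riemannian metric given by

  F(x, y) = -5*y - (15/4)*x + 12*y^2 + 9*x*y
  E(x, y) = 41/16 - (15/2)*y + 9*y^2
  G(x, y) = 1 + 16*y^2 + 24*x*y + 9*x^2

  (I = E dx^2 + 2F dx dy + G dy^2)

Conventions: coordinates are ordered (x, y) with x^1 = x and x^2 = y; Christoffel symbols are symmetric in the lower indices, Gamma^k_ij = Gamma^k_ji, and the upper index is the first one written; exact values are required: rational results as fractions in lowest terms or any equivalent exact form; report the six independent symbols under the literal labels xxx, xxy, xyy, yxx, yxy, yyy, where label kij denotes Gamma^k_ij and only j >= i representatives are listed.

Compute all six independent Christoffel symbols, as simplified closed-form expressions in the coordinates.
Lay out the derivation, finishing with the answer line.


E = 41/16 - (15/2)*y + 9*y^2; F = -5*y - (15/4)*x + 12*y^2 + 9*x*y; G = 1 + 16*y^2 + 24*x*y + 9*x^2
Gamma^k_ij = (1/2) g^{kl} (d_i g_jl + d_j g_il - d_l g_ij), with g^inv = (1/(EG-F^2)) [[G, -F], [-F, E]]
first partials: E_x = 0, E_y = -15/2 + 18*y, F_x = -15/4 + 9*y, F_y = -5 + 24*y + 9*x, G_x = 24*y + 18*x, G_y = 32*y + 24*x
D = EG - F^2 = 41/16 - (15/2)*y + 25*y^2 + 24*x*y + 9*x^2
expanded: Gamma^x_xx = (G E_x - 2F F_x + F E_y)/(2D), Gamma^x_xy = (G E_y - F G_x)/(2D), Gamma^x_yy = (2G F_y - G G_x - F G_y)/(2D), Gamma^y_xx = (2E F_x - E E_y - F E_x)/(2D), Gamma^y_xy = (E G_x - F E_y)/(2D), Gamma^y_yy = (E G_y - 2F F_y + F G_x)/(2D); substitute and cancel common factors

Answer: Gamma_xxx = 0, Gamma_xxy = (144*y - 60)/(144*x^2 + 384*x*y + 400*y^2 - 120*y + 41), Gamma_xyy = (192*y - 80)/(144*x^2 + 384*x*y + 400*y^2 - 120*y + 41), Gamma_yxx = 0, Gamma_yxy = (144*x + 192*y)/(144*x^2 + 384*x*y + 400*y^2 - 120*y + 41), Gamma_yyy = (192*x + 256*y)/(144*x^2 + 384*x*y + 400*y^2 - 120*y + 41)


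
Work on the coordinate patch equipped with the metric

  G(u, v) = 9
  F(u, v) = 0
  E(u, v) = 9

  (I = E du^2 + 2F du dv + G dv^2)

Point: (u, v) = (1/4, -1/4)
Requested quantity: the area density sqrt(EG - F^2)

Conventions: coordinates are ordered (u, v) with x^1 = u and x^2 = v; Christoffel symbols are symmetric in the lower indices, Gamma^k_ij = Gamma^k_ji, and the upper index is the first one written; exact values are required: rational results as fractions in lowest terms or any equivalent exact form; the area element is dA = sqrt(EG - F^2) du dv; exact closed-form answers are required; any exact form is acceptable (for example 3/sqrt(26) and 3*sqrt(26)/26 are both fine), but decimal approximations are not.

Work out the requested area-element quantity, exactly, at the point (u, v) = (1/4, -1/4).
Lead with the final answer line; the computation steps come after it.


Answer: sqrt(EG - F^2) = 9

E = 9, F = 0, G = 9; EG - F^2 = 81


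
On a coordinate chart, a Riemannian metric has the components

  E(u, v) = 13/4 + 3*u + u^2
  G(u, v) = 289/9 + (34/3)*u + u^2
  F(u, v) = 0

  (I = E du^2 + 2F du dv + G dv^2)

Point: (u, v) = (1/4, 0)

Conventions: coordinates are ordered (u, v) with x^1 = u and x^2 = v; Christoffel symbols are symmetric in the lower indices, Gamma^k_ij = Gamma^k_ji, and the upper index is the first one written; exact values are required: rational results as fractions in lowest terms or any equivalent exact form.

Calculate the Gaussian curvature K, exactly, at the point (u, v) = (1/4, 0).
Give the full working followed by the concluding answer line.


E = 65/16, F = 0, G = 5041/144, EG - F^2 = 327665/2304 at the point
E_u = 7/2, E_v = 0, F_u = 0, F_v = 0, G_u = 71/6, G_v = 0
E_vv = 0, F_uv = 0, G_uu = 2
Apply the Brioschi formula K = (det M1 - det M2)/(EG - F^2)^2 over the derivative matrices of E, F, G.
M1 = [[-E_vv/2 + F_uv - G_uu/2, E_u/2, F_u - E_v/2], [F_v - G_u/2, E, F], [G_v/2, F, G]] = [[-1, 7/4, 0], [-71/12, 65/16, 0], [0, 0, 5041/144]]; det M1 = 761191/3456
M2 = [[0, E_v/2, G_u/2], [E_v/2, E, F], [G_u/2, F, G]] = [[0, 0, 71/12], [0, 65/16, 0], [71/12, 0, 5041/144]]; det M2 = -327665/2304
det M1 - det M2 = 2505377/6912; K = 2505377/6912 / (327665/2304)^2 = 5376/299975

Answer: K = 5376/299975


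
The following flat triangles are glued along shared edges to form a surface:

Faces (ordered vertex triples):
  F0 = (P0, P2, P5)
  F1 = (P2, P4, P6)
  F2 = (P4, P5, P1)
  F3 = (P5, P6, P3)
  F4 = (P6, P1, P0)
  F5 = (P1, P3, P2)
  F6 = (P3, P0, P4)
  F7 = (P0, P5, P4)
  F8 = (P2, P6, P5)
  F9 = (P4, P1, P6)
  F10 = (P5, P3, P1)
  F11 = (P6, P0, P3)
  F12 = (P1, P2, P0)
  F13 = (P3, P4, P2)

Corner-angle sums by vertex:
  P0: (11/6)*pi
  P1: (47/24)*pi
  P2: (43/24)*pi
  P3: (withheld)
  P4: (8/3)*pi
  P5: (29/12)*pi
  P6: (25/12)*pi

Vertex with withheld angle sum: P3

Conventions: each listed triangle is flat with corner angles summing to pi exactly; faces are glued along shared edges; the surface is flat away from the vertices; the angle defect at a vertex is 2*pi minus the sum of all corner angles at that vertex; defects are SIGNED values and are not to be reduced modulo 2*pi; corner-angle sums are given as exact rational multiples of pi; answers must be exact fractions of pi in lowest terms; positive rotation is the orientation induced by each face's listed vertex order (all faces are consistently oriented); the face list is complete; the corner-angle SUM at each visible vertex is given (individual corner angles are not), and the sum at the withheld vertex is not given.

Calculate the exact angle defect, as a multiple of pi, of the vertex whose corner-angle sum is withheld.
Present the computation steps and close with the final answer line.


V = 7, E = 21, F = 14; chi = V - E + F = 0
Gauss-Bonnet: total defect = 2*pi*chi = 0; visible defects sum to (-3/4)*pi

Answer: defect(P3) = (3/4)*pi


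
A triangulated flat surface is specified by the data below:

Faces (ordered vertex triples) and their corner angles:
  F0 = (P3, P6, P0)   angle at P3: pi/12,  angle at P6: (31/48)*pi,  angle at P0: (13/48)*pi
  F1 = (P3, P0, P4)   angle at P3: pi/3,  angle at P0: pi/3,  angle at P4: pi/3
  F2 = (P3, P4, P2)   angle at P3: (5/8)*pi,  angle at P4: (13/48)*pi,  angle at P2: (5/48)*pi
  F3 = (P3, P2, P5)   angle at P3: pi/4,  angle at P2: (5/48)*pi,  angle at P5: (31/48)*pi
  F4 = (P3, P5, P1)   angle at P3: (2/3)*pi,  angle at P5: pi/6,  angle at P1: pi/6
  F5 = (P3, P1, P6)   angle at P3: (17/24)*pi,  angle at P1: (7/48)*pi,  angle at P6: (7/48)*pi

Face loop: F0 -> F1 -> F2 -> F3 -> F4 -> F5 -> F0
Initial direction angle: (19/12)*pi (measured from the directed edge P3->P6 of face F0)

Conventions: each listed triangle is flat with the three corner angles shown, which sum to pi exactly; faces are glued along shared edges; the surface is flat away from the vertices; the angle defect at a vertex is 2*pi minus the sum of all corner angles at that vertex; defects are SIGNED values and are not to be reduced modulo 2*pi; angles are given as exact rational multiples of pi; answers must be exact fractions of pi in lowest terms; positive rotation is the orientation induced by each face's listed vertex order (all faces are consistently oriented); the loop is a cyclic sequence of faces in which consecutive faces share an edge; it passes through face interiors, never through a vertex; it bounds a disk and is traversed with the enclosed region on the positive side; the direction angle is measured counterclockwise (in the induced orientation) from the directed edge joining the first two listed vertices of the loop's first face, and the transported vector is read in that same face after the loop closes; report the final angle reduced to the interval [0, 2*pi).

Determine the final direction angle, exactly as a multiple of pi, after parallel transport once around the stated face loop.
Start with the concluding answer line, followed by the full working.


Answer: final direction angle = (11/12)*pi

enclosed vertex P3: corner angles sum to (8/3)*pi, defect = 2*pi - (8/3)*pi = (-2/3)*pi
adding the enclosed defects to the starting angle (mod 2*pi, induced orientation) gives the holonomy
final angle = (19/12)*pi - (2/3)*pi = (11/12)*pi (mod 2*pi)


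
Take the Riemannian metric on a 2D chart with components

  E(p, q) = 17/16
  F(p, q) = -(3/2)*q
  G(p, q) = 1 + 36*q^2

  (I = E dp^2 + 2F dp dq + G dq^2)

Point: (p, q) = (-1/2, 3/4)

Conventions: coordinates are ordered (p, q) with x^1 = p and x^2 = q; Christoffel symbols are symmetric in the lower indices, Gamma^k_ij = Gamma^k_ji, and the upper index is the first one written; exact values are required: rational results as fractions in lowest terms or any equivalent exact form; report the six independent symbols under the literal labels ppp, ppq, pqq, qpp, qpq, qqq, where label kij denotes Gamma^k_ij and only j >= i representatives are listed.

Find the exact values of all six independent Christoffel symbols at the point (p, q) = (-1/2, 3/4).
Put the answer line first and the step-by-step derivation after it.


Answer: Gamma_ppp = 0, Gamma_ppq = 0, Gamma_pqq = -24/341, Gamma_qpp = 0, Gamma_qpq = 0, Gamma_qqq = 432/341

E = 17/16, F = -9/8, G = 85/4 at the point
E_p = 0, E_q = 0, F_p = 0, F_q = -3/2, G_p = 0, G_q = 54
EG - F^2 = 341/16;  g^inv = (16/341) * [[85/4, 9/8], [9/8, 17/16]]
first-kind symbols [ij,l] = (1/2)(d_i g_jl + d_j g_il - d_l g_ij): [pp,p] = E_p/2 = 0, [pp,q] = F_p - E_q/2 = 0, [pq,p] = E_q/2 = 0, [pq,q] = G_p/2 = 0, [qq,p] = F_q - G_p/2 = -3/2, [qq,q] = G_q/2 = 27
Gamma^p_ij = (G*[ij,p] - F*[ij,q])/(EG - F^2), Gamma^q_ij = (E*[ij,q] - F*[ij,p])/(EG - F^2)


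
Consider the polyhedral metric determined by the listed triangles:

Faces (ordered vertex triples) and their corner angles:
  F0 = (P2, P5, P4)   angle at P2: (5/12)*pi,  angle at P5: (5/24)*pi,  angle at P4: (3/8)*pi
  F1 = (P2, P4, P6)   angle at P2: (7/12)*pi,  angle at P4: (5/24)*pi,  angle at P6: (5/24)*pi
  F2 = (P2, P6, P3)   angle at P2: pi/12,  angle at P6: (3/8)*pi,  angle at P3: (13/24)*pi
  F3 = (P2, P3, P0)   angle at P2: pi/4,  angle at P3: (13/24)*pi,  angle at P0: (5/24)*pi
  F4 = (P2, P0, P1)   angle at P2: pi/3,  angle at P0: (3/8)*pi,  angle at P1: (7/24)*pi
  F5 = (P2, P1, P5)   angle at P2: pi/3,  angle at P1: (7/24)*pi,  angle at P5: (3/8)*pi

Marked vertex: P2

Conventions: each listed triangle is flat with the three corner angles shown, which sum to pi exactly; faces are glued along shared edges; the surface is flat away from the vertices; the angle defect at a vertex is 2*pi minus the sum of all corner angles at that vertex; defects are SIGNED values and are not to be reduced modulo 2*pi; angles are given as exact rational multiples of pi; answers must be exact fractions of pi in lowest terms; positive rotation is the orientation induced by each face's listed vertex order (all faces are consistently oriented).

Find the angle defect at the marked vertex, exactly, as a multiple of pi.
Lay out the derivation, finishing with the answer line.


Sum of corner angles at P2: 2*pi
defect = 2*pi - 2*pi

Answer: defect(P2) = 0


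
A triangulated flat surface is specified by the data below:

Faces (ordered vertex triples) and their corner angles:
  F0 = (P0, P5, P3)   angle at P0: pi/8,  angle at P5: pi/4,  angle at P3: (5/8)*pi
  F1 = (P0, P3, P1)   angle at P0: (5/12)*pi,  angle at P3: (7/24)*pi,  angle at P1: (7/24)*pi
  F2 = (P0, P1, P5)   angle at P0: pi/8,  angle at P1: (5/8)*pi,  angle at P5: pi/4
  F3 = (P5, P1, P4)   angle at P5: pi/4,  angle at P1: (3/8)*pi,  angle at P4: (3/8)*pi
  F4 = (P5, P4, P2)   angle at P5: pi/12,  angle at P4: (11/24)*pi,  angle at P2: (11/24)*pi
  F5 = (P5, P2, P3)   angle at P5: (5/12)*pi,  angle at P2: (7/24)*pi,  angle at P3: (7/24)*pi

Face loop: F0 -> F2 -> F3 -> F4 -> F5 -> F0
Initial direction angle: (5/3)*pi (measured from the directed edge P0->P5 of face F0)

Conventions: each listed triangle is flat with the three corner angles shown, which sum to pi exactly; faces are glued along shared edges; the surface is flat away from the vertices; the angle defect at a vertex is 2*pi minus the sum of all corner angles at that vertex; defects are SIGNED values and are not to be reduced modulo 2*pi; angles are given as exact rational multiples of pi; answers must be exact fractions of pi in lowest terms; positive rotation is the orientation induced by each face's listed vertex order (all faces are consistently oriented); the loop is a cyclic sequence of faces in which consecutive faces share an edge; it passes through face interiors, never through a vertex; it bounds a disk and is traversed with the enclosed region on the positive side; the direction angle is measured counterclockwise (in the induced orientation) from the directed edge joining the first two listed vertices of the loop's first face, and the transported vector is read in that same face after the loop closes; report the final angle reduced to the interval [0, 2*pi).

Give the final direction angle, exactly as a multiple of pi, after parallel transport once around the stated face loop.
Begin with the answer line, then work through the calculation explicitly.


Answer: final direction angle = (5/12)*pi

enclosed vertex P5: corner angles sum to (5/4)*pi, defect = 2*pi - (5/4)*pi = (3/4)*pi
holonomy = initial angle + sum of enclosed defects (mod 2*pi), positive in the induced orientation
final angle = (5/3)*pi + (3/4)*pi = (5/12)*pi (mod 2*pi)
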